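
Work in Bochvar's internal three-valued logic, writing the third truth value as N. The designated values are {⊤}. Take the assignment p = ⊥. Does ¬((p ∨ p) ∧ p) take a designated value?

Yes

p ∨ p = ⊥ ∨ ⊥ = ⊥
(p ∨ p) ∧ p = ⊥ ∧ ⊥ = ⊥
¬((p ∨ p) ∧ p) = ¬⊥ = ⊤
⊤ ∈ {⊤}.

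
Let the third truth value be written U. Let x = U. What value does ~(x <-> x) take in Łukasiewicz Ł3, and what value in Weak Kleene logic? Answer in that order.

⊥; U

In Łukasiewicz Ł3: x <-> x = U <-> U = ⊤
~(x <-> x) = ~⊤ = ⊥
In Weak Kleene logic: x <-> x = U <-> U = U
~(x <-> x) = ~U = U
They differ because Łukasiewicz Ł3 and Weak Kleene logic treat U differently under the binary connectives.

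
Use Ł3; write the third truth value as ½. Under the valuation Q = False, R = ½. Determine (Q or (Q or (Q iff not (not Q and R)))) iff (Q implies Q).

not Q = not False = True
not Q and R = True and ½ = ½
not (not Q and R) = not ½ = ½
Q iff not (not Q and R) = False iff ½ = ½  [1 − |0−½|]
Q or (Q iff not (not Q and R)) = False or ½ = ½
Q or (Q or (Q iff not (not Q and R))) = False or ½ = ½
Q implies Q = False implies False = True
(Q or (Q or (Q iff not (not Q and R)))) iff (Q implies Q) = ½ iff True = ½

½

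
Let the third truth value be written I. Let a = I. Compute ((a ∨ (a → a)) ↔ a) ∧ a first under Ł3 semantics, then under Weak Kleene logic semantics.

In Ł3: a → a = I → I = ⊤  [min(1, 1−½+½)]
a ∨ (a → a) = I ∨ ⊤ = ⊤
(a ∨ (a → a)) ↔ a = ⊤ ↔ I = I
((a ∨ (a → a)) ↔ a) ∧ a = I ∧ I = I
In Weak Kleene logic: a → a = I → I = I
a ∨ (a → a) = I ∨ I = I
(a ∨ (a → a)) ↔ a = I ↔ I = I
((a ∨ (a → a)) ↔ a) ∧ a = I ∧ I = I

I; I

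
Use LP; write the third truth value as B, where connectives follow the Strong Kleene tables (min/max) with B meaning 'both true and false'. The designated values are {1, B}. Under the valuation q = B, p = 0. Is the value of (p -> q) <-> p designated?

No

p -> q = 0 -> B = 1  [~0 | B]
(p -> q) <-> p = 1 <-> 0 = 0
0 ∉ {1, B}.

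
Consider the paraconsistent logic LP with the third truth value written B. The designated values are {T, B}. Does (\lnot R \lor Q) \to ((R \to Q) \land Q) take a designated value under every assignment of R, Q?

Countermodel: R=F, Q=F gives F, which is not designated.

No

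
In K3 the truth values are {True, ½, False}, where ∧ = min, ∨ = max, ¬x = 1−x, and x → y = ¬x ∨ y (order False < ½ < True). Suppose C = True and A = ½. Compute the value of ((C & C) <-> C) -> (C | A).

C & C = True & True = True
(C & C) <-> C = True <-> True = True
C | A = True | ½ = True
((C & C) <-> C) -> (C | A) = True -> True = True

True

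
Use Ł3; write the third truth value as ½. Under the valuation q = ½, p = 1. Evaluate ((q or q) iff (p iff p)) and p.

½

q or q = ½ or ½ = ½
p iff p = 1 iff 1 = 1
(q or q) iff (p iff p) = ½ iff 1 = ½  [1 − |½−1|]
((q or q) iff (p iff p)) and p = ½ and 1 = ½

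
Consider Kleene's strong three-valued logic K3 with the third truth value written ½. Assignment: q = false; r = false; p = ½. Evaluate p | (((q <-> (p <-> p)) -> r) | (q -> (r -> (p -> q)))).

true

p <-> p = ½ <-> ½ = ½
q <-> (p <-> p) = false <-> ½ = ½
(q <-> (p <-> p)) -> r = ½ -> false = ½  [~½ | false]
p -> q = ½ -> false = ½
r -> (p -> q) = false -> ½ = true
q -> (r -> (p -> q)) = false -> true = true
((q <-> (p <-> p)) -> r) | (q -> (r -> (p -> q))) = ½ | true = true
p | (((q <-> (p <-> p)) -> r) | (q -> (r -> (p -> q)))) = ½ | true = true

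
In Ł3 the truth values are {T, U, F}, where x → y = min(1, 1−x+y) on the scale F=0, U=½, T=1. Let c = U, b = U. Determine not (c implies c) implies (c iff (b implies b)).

T

c implies c = U implies U = T
not (c implies c) = not T = F
b implies b = U implies U = T
c iff (b implies b) = U iff T = U
not (c implies c) implies (c iff (b implies b)) = F implies U = T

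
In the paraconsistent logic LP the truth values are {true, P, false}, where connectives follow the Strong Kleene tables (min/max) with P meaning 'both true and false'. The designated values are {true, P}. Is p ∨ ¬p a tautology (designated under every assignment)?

Every assignment of p over {true, P, false} gives a value in {true, P}.
In particular, with p=P: p ∨ ¬p = P.

Yes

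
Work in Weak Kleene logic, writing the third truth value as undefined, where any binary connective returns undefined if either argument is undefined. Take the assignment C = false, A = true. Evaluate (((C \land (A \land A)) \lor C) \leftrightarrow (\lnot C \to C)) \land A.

A \land A = true \land true = true
C \land (A \land A) = false \land true = false
(C \land (A \land A)) \lor C = false \lor false = false
\lnot C = \lnot false = true
\lnot C \to C = true \to false = false
((C \land (A \land A)) \lor C) \leftrightarrow (\lnot C \to C) = false \leftrightarrow false = true
(((C \land (A \land A)) \lor C) \leftrightarrow (\lnot C \to C)) \land A = true \land true = true

true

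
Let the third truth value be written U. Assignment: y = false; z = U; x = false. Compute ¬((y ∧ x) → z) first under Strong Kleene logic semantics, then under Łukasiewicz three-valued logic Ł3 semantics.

In Strong Kleene logic: y ∧ x = false ∧ false = false
(y ∧ x) → z = false → U = true  [¬false ∨ U]
¬((y ∧ x) → z) = ¬true = false
In Łukasiewicz three-valued logic Ł3: y ∧ x = false ∧ false = false
(y ∧ x) → z = false → U = true  [min(1, 1−0+½)]
¬((y ∧ x) → z) = ¬true = false

false; false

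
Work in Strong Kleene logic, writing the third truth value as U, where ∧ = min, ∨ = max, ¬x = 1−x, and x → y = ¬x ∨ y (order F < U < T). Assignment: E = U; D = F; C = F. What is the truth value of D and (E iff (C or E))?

F

C or E = F or U = U
E iff (C or E) = U iff U = U
D and (E iff (C or E)) = F and U = F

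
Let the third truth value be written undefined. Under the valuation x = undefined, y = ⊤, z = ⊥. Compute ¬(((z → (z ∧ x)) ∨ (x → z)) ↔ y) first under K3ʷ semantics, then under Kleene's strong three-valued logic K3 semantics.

In K3ʷ: z ∧ x = ⊥ ∧ undefined = undefined
z → (z ∧ x) = ⊥ → undefined = undefined  [any arg is the third value ⇒ result is the third value]
x → z = undefined → ⊥ = undefined
(z → (z ∧ x)) ∨ (x → z) = undefined ∨ undefined = undefined
((z → (z ∧ x)) ∨ (x → z)) ↔ y = undefined ↔ ⊤ = undefined
¬(((z → (z ∧ x)) ∨ (x → z)) ↔ y) = ¬undefined = undefined
In Kleene's strong three-valued logic K3: z ∧ x = ⊥ ∧ undefined = ⊥
z → (z ∧ x) = ⊥ → ⊥ = ⊤
x → z = undefined → ⊥ = undefined  [¬undefined ∨ ⊥]
(z → (z ∧ x)) ∨ (x → z) = ⊤ ∨ undefined = ⊤
((z → (z ∧ x)) ∨ (x → z)) ↔ y = ⊤ ↔ ⊤ = ⊤
¬(((z → (z ∧ x)) ∨ (x → z)) ↔ y) = ¬⊤ = ⊥
They differ because K3ʷ and Kleene's strong three-valued logic K3 treat undefined differently under the binary connectives.

undefined; ⊥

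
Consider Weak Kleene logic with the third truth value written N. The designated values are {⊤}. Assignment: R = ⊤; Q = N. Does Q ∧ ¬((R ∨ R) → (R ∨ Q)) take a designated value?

R ∨ R = ⊤ ∨ ⊤ = ⊤
R ∨ Q = ⊤ ∨ N = N
(R ∨ R) → (R ∨ Q) = ⊤ → N = N  [any arg is the third value ⇒ result is the third value]
¬((R ∨ R) → (R ∨ Q)) = ¬N = N
Q ∧ ¬((R ∨ R) → (R ∨ Q)) = N ∧ N = N
N ∉ {⊤}.

No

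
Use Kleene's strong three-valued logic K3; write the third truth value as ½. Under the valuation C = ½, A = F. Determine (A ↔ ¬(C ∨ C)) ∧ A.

C ∨ C = ½ ∨ ½ = ½
¬(C ∨ C) = ¬½ = ½
A ↔ ¬(C ∨ C) = F ↔ ½ = ½
(A ↔ ¬(C ∨ C)) ∧ A = ½ ∧ F = F

F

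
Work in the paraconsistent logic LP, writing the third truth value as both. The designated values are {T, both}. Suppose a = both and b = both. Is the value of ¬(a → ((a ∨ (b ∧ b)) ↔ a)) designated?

Yes

b ∧ b = both ∧ both = both
a ∨ (b ∧ b) = both ∨ both = both
(a ∨ (b ∧ b)) ↔ a = both ↔ both = both
a → ((a ∨ (b ∧ b)) ↔ a) = both → both = both  [¬both ∨ both]
¬(a → ((a ∨ (b ∧ b)) ↔ a)) = ¬both = both
both ∈ {T, both}.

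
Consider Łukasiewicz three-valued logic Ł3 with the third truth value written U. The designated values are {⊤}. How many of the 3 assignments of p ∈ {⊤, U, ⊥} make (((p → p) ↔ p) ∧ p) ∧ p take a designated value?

1

p=⊤: ⊤ ✓
p=U: U ·
p=⊥: ⊥ ·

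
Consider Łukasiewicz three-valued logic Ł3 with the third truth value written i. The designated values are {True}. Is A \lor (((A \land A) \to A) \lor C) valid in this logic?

Yes

Every assignment of A, C over {True, i, False} gives a value in {True}.
In particular, with A=i, C=i: A \lor (((A \land A) \to A) \lor C) = True.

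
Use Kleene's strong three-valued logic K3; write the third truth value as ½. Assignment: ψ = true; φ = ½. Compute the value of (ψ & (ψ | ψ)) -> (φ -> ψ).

ψ | ψ = true | true = true
ψ & (ψ | ψ) = true & true = true
φ -> ψ = ½ -> true = true  [~½ | true]
(ψ & (ψ | ψ)) -> (φ -> ψ) = true -> true = true

true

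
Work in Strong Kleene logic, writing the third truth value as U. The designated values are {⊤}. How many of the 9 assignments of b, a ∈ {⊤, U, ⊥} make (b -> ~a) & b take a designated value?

Designated under: (b=⊤, a=⊥).

1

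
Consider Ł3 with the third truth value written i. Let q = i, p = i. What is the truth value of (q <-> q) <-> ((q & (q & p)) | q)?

q <-> q = i <-> i = true  [1 − |½−½|]
q & p = i & i = i
q & (q & p) = i & i = i
(q & (q & p)) | q = i | i = i
(q <-> q) <-> ((q & (q & p)) | q) = true <-> i = i

i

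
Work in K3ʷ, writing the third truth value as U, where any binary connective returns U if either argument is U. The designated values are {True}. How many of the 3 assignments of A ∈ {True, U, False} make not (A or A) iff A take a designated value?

0

A=True: False ·
A=U: U ·
A=False: False ·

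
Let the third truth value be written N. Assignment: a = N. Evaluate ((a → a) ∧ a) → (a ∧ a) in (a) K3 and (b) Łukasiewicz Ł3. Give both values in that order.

N; T

In K3: a → a = N → N = N
(a → a) ∧ a = N ∧ N = N
a ∧ a = N ∧ N = N
((a → a) ∧ a) → (a ∧ a) = N → N = N
In Łukasiewicz Ł3: a → a = N → N = T  [min(1, 1−½+½)]
(a → a) ∧ a = T ∧ N = N
a ∧ a = N ∧ N = N
((a → a) ∧ a) → (a ∧ a) = N → N = T
They differ because K3 and Łukasiewicz Ł3 treat N differently under implication.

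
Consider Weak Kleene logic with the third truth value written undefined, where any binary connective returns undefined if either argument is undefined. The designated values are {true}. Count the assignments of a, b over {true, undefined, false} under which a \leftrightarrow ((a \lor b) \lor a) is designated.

3

Designated under: (a=true, b=true); (a=true, b=false); (a=false, b=false).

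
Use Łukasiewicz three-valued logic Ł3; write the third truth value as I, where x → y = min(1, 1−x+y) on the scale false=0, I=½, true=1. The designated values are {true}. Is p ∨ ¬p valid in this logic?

No

Countermodel: p=I gives I, which is not designated.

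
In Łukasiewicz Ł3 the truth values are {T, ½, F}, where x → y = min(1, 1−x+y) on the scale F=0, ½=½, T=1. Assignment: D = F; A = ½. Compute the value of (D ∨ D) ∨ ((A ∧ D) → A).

D ∨ D = F ∨ F = F
A ∧ D = ½ ∧ F = F
(A ∧ D) → A = F → ½ = T  [min(1, 1−0+½)]
(D ∨ D) ∨ ((A ∧ D) → A) = F ∨ T = T

T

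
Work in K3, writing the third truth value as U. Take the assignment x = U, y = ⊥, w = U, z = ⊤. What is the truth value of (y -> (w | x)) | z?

w | x = U | U = U
y -> (w | x) = ⊥ -> U = ⊤  [~⊥ | U]
(y -> (w | x)) | z = ⊤ | ⊤ = ⊤

⊤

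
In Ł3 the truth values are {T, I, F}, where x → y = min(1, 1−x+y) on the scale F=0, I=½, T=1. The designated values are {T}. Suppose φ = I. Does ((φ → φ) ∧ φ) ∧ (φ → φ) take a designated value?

φ → φ = I → I = T  [min(1, 1−½+½)]
(φ → φ) ∧ φ = T ∧ I = I
φ → φ = I → I = T
((φ → φ) ∧ φ) ∧ (φ → φ) = I ∧ T = I
I ∉ {T}.

No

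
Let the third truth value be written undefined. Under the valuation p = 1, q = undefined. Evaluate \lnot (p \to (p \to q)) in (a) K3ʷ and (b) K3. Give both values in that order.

In K3ʷ: p \to q = 1 \to undefined = undefined  [any arg is the third value ⇒ result is the third value]
p \to (p \to q) = 1 \to undefined = undefined
\lnot (p \to (p \to q)) = \lnot undefined = undefined
In K3: p \to q = 1 \to undefined = undefined  [\lnot 1 \lor undefined]
p \to (p \to q) = 1 \to undefined = undefined
\lnot (p \to (p \to q)) = \lnot undefined = undefined

undefined; undefined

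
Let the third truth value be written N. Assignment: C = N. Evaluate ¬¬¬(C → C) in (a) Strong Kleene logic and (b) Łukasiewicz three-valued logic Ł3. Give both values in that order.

In Strong Kleene logic: C → C = N → N = N  [¬N ∨ N]
¬(C → C) = ¬N = N
¬¬(C → C) = ¬N = N
¬¬¬(C → C) = ¬N = N
In Łukasiewicz three-valued logic Ł3: C → C = N → N = T  [min(1, 1−½+½)]
¬(C → C) = ¬T = F
¬¬(C → C) = ¬F = T
¬¬¬(C → C) = ¬T = F
They differ because Strong Kleene logic and Łukasiewicz three-valued logic Ł3 treat N differently under implication.

N; F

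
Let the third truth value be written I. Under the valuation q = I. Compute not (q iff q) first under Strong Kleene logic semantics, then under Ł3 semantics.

I; False

In Strong Kleene logic: q iff q = I iff I = I
not (q iff q) = not I = I
In Ł3: q iff q = I iff I = True  [1 − |½−½|]
not (q iff q) = not True = False
They differ because Strong Kleene logic and Ł3 treat I differently under implication.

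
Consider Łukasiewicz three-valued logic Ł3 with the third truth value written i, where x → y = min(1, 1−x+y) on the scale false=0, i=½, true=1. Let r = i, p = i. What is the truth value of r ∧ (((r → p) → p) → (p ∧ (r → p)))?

r → p = i → i = true  [min(1, 1−½+½)]
(r → p) → p = true → i = i
r → p = i → i = true
p ∧ (r → p) = i ∧ true = i
((r → p) → p) → (p ∧ (r → p)) = i → i = true
r ∧ (((r → p) → p) → (p ∧ (r → p))) = i ∧ true = i

i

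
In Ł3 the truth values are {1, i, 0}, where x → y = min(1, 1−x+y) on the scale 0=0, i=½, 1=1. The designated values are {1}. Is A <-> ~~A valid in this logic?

Every assignment of A over {1, i, 0} gives a value in {1}.
In particular, with A=i: A <-> ~~A = 1.

Yes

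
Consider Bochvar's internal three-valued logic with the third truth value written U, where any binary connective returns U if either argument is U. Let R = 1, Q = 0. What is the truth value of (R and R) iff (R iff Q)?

0

R and R = 1 and 1 = 1
R iff Q = 1 iff 0 = 0
(R and R) iff (R iff Q) = 1 iff 0 = 0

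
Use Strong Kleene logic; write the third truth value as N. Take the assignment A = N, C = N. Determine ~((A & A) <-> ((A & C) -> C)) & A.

A & A = N & N = N
A & C = N & N = N
(A & C) -> C = N -> N = N  [~N | N]
(A & A) <-> ((A & C) -> C) = N <-> N = N
~((A & A) <-> ((A & C) -> C)) = ~N = N
~((A & A) <-> ((A & C) -> C)) & A = N & N = N

N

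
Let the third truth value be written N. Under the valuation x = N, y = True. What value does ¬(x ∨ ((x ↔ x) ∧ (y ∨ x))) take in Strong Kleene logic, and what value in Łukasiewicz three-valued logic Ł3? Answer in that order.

N; False

In Strong Kleene logic: x ↔ x = N ↔ N = N
y ∨ x = True ∨ N = True
(x ↔ x) ∧ (y ∨ x) = N ∧ True = N
x ∨ ((x ↔ x) ∧ (y ∨ x)) = N ∨ N = N
¬(x ∨ ((x ↔ x) ∧ (y ∨ x))) = ¬N = N
In Łukasiewicz three-valued logic Ł3: x ↔ x = N ↔ N = True
y ∨ x = True ∨ N = True
(x ↔ x) ∧ (y ∨ x) = True ∧ True = True
x ∨ ((x ↔ x) ∧ (y ∨ x)) = N ∨ True = True
¬(x ∨ ((x ↔ x) ∧ (y ∨ x))) = ¬True = False
They differ because Strong Kleene logic and Łukasiewicz three-valued logic Ł3 treat N differently under implication.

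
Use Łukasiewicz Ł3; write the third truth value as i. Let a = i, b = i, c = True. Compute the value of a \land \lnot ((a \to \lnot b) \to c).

False

\lnot b = \lnot i = i
a \to \lnot b = i \to i = True
(a \to \lnot b) \to c = True \to True = True
\lnot ((a \to \lnot b) \to c) = \lnot True = False
a \land \lnot ((a \to \lnot b) \to c) = i \land False = False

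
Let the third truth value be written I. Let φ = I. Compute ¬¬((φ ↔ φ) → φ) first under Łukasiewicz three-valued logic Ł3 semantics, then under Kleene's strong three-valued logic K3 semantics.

In Łukasiewicz three-valued logic Ł3: φ ↔ φ = I ↔ I = 1
(φ ↔ φ) → φ = 1 → I = I
¬((φ ↔ φ) → φ) = ¬I = I
¬¬((φ ↔ φ) → φ) = ¬I = I
In Kleene's strong three-valued logic K3: φ ↔ φ = I ↔ I = I
(φ ↔ φ) → φ = I → I = I  [¬I ∨ I]
¬((φ ↔ φ) → φ) = ¬I = I
¬¬((φ ↔ φ) → φ) = ¬I = I

I; I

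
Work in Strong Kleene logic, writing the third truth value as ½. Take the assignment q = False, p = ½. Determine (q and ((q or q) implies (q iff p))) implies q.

q or q = False or False = False
q iff p = False iff ½ = ½
(q or q) implies (q iff p) = False implies ½ = True  [not False or ½]
q and ((q or q) implies (q iff p)) = False and True = False
(q and ((q or q) implies (q iff p))) implies q = False implies False = True

True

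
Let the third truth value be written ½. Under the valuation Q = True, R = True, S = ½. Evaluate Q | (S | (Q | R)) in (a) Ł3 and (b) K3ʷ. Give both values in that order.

True; ½

In Ł3: Q | R = True | True = True
S | (Q | R) = ½ | True = True
Q | (S | (Q | R)) = True | True = True
In K3ʷ: Q | R = True | True = True
S | (Q | R) = ½ | True = ½
Q | (S | (Q | R)) = True | ½ = ½
They differ because Ł3 and K3ʷ treat ½ differently under the binary connectives.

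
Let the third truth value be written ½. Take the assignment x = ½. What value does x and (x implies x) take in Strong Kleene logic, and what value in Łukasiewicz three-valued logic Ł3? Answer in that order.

In Strong Kleene logic: x implies x = ½ implies ½ = ½  [not ½ or ½]
x and (x implies x) = ½ and ½ = ½
In Łukasiewicz three-valued logic Ł3: x implies x = ½ implies ½ = 1
x and (x implies x) = ½ and 1 = ½

½; ½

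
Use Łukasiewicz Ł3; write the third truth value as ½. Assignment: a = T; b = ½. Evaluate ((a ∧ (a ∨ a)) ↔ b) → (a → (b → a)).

T

a ∨ a = T ∨ T = T
a ∧ (a ∨ a) = T ∧ T = T
(a ∧ (a ∨ a)) ↔ b = T ↔ ½ = ½  [1 − |1−½|]
b → a = ½ → T = T
a → (b → a) = T → T = T
((a ∧ (a ∨ a)) ↔ b) → (a → (b → a)) = ½ → T = T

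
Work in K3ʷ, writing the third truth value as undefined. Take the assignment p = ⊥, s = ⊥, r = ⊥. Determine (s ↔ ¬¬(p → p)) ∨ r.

⊥

p → p = ⊥ → ⊥ = ⊤
¬(p → p) = ¬⊤ = ⊥
¬¬(p → p) = ¬⊥ = ⊤
s ↔ ¬¬(p → p) = ⊥ ↔ ⊤ = ⊥
(s ↔ ¬¬(p → p)) ∨ r = ⊥ ∨ ⊥ = ⊥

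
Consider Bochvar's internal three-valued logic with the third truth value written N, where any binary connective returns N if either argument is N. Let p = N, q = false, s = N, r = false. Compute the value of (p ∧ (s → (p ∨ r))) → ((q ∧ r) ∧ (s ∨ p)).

N

p ∨ r = N ∨ false = N
s → (p ∨ r) = N → N = N  [any arg is the third value ⇒ result is the third value]
p ∧ (s → (p ∨ r)) = N ∧ N = N
q ∧ r = false ∧ false = false
s ∨ p = N ∨ N = N
(q ∧ r) ∧ (s ∨ p) = false ∧ N = N
(p ∧ (s → (p ∨ r))) → ((q ∧ r) ∧ (s ∨ p)) = N → N = N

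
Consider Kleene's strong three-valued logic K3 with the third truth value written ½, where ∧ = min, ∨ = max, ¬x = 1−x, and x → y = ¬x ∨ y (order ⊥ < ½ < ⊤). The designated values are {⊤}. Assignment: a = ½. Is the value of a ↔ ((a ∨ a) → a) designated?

No

a ∨ a = ½ ∨ ½ = ½
(a ∨ a) → a = ½ → ½ = ½  [¬½ ∨ ½]
a ↔ ((a ∨ a) → a) = ½ ↔ ½ = ½
½ ∉ {⊤}.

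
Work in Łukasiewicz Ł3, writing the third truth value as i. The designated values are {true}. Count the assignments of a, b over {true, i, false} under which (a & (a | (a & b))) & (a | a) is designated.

Designated under: (a=true, b=true); (a=true, b=i); (a=true, b=false).

3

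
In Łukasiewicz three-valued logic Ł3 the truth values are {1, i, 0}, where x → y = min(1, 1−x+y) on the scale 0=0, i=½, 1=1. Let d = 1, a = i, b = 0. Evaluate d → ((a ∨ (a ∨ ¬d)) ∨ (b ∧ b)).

i

¬d = ¬1 = 0
a ∨ ¬d = i ∨ 0 = i
a ∨ (a ∨ ¬d) = i ∨ i = i
b ∧ b = 0 ∧ 0 = 0
(a ∨ (a ∨ ¬d)) ∨ (b ∧ b) = i ∨ 0 = i
d → ((a ∨ (a ∨ ¬d)) ∨ (b ∧ b)) = 1 → i = i  [min(1, 1−1+½)]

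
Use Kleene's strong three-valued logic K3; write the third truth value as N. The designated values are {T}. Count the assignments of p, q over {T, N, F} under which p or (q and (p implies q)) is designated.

5

Of the 9 assignments, 5 give a value in {T}.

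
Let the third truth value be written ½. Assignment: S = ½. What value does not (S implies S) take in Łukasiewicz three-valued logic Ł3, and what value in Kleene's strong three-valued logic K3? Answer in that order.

In Łukasiewicz three-valued logic Ł3: S implies S = ½ implies ½ = T  [min(1, 1−½+½)]
not (S implies S) = not T = F
In Kleene's strong three-valued logic K3: S implies S = ½ implies ½ = ½  [not ½ or ½]
not (S implies S) = not ½ = ½
They differ because Łukasiewicz three-valued logic Ł3 and Kleene's strong three-valued logic K3 treat ½ differently under implication.

F; ½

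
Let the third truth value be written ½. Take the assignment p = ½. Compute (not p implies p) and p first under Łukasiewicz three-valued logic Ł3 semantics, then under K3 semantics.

In Łukasiewicz three-valued logic Ł3: not p = not ½ = ½
not p implies p = ½ implies ½ = True
(not p implies p) and p = True and ½ = ½
In K3: not p = not ½ = ½
not p implies p = ½ implies ½ = ½
(not p implies p) and p = ½ and ½ = ½

½; ½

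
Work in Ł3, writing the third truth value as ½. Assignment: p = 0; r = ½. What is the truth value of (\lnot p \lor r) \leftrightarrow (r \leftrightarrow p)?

½

\lnot p = \lnot 0 = 1
\lnot p \lor r = 1 \lor ½ = 1
r \leftrightarrow p = ½ \leftrightarrow 0 = ½
(\lnot p \lor r) \leftrightarrow (r \leftrightarrow p) = 1 \leftrightarrow ½ = ½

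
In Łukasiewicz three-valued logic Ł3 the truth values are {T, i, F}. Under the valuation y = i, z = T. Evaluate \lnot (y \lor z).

F

y \lor z = i \lor T = T
\lnot (y \lor z) = \lnot T = F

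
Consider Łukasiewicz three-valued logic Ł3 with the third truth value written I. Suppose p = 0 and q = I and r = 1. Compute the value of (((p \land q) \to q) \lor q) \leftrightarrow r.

p \land q = 0 \land I = 0
(p \land q) \to q = 0 \to I = 1
((p \land q) \to q) \lor q = 1 \lor I = 1
(((p \land q) \to q) \lor q) \leftrightarrow r = 1 \leftrightarrow 1 = 1

1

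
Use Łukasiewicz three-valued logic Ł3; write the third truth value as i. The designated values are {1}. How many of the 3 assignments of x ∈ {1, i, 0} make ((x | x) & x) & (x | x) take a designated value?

x=1: 1 ✓
x=i: i ·
x=0: 0 ·

1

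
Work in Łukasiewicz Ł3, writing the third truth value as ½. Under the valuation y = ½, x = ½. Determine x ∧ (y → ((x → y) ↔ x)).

½

x → y = ½ → ½ = ⊤  [min(1, 1−½+½)]
(x → y) ↔ x = ⊤ ↔ ½ = ½
y → ((x → y) ↔ x) = ½ → ½ = ⊤
x ∧ (y → ((x → y) ↔ x)) = ½ ∧ ⊤ = ½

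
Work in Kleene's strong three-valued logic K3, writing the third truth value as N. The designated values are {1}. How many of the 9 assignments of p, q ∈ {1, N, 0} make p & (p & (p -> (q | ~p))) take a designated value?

Designated under: (p=1, q=1).

1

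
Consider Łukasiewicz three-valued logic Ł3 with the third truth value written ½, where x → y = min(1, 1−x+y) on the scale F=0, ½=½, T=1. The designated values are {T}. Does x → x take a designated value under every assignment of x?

Yes

Every assignment of x over {T, ½, F} gives a value in {T}.
In particular, with x=½: x → x = T.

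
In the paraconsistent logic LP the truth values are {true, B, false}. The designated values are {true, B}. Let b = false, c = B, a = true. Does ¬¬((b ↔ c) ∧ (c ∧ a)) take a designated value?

b ↔ c = false ↔ B = B
c ∧ a = B ∧ true = B
(b ↔ c) ∧ (c ∧ a) = B ∧ B = B
¬((b ↔ c) ∧ (c ∧ a)) = ¬B = B
¬¬((b ↔ c) ∧ (c ∧ a)) = ¬B = B
B ∈ {true, B}.

Yes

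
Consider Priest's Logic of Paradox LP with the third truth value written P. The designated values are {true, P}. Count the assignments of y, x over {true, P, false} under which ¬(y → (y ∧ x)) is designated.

5

Of the 9 assignments, 5 give a value in {true, P}.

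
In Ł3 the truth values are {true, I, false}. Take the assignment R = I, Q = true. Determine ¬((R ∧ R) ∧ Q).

R ∧ R = I ∧ I = I
(R ∧ R) ∧ Q = I ∧ true = I
¬((R ∧ R) ∧ Q) = ¬I = I

I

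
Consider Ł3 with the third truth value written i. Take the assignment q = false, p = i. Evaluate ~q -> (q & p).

false

~q = ~false = true
q & p = false & i = false
~q -> (q & p) = true -> false = false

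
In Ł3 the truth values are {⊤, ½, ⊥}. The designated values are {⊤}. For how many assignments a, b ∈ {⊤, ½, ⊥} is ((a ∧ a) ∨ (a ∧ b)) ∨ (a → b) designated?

Of the 9 assignments, 8 give a value in {⊤}.

8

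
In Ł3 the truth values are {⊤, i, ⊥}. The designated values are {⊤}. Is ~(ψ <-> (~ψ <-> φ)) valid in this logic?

Countermodel: ψ=⊤, φ=i gives i, which is not designated.

No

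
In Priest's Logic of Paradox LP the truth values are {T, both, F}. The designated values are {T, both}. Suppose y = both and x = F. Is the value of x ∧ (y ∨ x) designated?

No

y ∨ x = both ∨ F = both
x ∧ (y ∨ x) = F ∧ both = F
F ∉ {T, both}.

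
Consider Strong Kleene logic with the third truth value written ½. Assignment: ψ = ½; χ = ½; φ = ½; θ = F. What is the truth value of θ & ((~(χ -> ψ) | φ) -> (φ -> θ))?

χ -> ψ = ½ -> ½ = ½
~(χ -> ψ) = ~½ = ½
~(χ -> ψ) | φ = ½ | ½ = ½
φ -> θ = ½ -> F = ½
(~(χ -> ψ) | φ) -> (φ -> θ) = ½ -> ½ = ½
θ & ((~(χ -> ψ) | φ) -> (φ -> θ)) = F & ½ = F

F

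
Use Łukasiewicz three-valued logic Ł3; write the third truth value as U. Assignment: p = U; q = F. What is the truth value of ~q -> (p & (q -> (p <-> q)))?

U

~q = ~F = T
p <-> q = U <-> F = U
q -> (p <-> q) = F -> U = T
p & (q -> (p <-> q)) = U & T = U
~q -> (p & (q -> (p <-> q))) = T -> U = U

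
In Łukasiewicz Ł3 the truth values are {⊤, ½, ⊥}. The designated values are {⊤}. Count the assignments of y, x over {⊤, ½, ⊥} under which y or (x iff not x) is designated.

Of the 9 assignments, 5 give a value in {⊤}.

5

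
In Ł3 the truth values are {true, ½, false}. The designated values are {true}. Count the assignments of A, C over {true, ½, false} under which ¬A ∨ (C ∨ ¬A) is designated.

5

Of the 9 assignments, 5 give a value in {true}.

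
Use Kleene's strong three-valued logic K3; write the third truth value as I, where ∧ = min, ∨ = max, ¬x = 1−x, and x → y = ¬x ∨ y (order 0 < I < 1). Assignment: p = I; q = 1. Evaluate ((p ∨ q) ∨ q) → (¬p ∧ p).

I

p ∨ q = I ∨ 1 = 1
(p ∨ q) ∨ q = 1 ∨ 1 = 1
¬p = ¬I = I
¬p ∧ p = I ∧ I = I
((p ∨ q) ∨ q) → (¬p ∧ p) = 1 → I = I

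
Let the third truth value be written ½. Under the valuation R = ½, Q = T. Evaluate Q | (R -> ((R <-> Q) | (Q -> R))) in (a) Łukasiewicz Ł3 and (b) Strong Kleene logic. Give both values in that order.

In Łukasiewicz Ł3: R <-> Q = ½ <-> T = ½  [1 − |½−1|]
Q -> R = T -> ½ = ½
(R <-> Q) | (Q -> R) = ½ | ½ = ½
R -> ((R <-> Q) | (Q -> R)) = ½ -> ½ = T
Q | (R -> ((R <-> Q) | (Q -> R))) = T | T = T
In Strong Kleene logic: R <-> Q = ½ <-> T = ½
Q -> R = T -> ½ = ½  [~T | ½]
(R <-> Q) | (Q -> R) = ½ | ½ = ½
R -> ((R <-> Q) | (Q -> R)) = ½ -> ½ = ½
Q | (R -> ((R <-> Q) | (Q -> R))) = T | ½ = T

T; T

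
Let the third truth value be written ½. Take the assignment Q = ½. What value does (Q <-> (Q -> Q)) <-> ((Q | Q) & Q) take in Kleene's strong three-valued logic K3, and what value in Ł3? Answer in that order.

½; true

In Kleene's strong three-valued logic K3: Q -> Q = ½ -> ½ = ½  [~½ | ½]
Q <-> (Q -> Q) = ½ <-> ½ = ½
Q | Q = ½ | ½ = ½
(Q | Q) & Q = ½ & ½ = ½
(Q <-> (Q -> Q)) <-> ((Q | Q) & Q) = ½ <-> ½ = ½
In Ł3: Q -> Q = ½ -> ½ = true  [min(1, 1−½+½)]
Q <-> (Q -> Q) = ½ <-> true = ½
Q | Q = ½ | ½ = ½
(Q | Q) & Q = ½ & ½ = ½
(Q <-> (Q -> Q)) <-> ((Q | Q) & Q) = ½ <-> ½ = true
They differ because Kleene's strong three-valued logic K3 and Ł3 treat ½ differently under implication.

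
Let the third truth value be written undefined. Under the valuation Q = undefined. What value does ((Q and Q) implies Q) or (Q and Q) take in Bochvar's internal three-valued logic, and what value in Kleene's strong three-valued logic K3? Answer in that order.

undefined; undefined

In Bochvar's internal three-valued logic: Q and Q = undefined and undefined = undefined
(Q and Q) implies Q = undefined implies undefined = undefined  [any arg is the third value ⇒ result is the third value]
Q and Q = undefined and undefined = undefined
((Q and Q) implies Q) or (Q and Q) = undefined or undefined = undefined
In Kleene's strong three-valued logic K3: Q and Q = undefined and undefined = undefined
(Q and Q) implies Q = undefined implies undefined = undefined  [not undefined or undefined]
Q and Q = undefined and undefined = undefined
((Q and Q) implies Q) or (Q and Q) = undefined or undefined = undefined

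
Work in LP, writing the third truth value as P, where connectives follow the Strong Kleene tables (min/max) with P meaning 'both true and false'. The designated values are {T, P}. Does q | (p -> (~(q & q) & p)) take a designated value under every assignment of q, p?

Yes

Every assignment of q, p over {T, P, F} gives a value in {T, P}.
In particular, with q=P, p=P: q | (p -> (~(q & q) & p)) = P.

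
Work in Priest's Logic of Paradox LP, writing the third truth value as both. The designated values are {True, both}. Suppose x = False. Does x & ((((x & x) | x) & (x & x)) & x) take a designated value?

x & x = False & False = False
(x & x) | x = False | False = False
x & x = False & False = False
((x & x) | x) & (x & x) = False & False = False
(((x & x) | x) & (x & x)) & x = False & False = False
x & ((((x & x) | x) & (x & x)) & x) = False & False = False
False ∉ {True, both}.

No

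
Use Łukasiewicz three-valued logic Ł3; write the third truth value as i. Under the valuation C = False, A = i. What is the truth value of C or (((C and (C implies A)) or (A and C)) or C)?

C implies A = False implies i = True  [min(1, 1−0+½)]
C and (C implies A) = False and True = False
A and C = i and False = False
(C and (C implies A)) or (A and C) = False or False = False
((C and (C implies A)) or (A and C)) or C = False or False = False
C or (((C and (C implies A)) or (A and C)) or C) = False or False = False

False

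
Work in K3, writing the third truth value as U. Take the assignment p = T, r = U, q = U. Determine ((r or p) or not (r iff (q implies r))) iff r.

U

r or p = U or T = T
q implies r = U implies U = U  [not U or U]
r iff (q implies r) = U iff U = U
not (r iff (q implies r)) = not U = U
(r or p) or not (r iff (q implies r)) = T or U = T
((r or p) or not (r iff (q implies r))) iff r = T iff U = U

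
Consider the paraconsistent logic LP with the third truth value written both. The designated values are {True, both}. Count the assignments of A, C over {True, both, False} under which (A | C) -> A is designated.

Of the 9 assignments, 8 give a value in {True, both}.

8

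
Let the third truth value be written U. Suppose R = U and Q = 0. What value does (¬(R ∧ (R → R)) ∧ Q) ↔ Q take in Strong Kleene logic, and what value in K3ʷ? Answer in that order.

1; U

In Strong Kleene logic: R → R = U → U = U  [¬U ∨ U]
R ∧ (R → R) = U ∧ U = U
¬(R ∧ (R → R)) = ¬U = U
¬(R ∧ (R → R)) ∧ Q = U ∧ 0 = 0
(¬(R ∧ (R → R)) ∧ Q) ↔ Q = 0 ↔ 0 = 1
In K3ʷ: R → R = U → U = U  [any arg is the third value ⇒ result is the third value]
R ∧ (R → R) = U ∧ U = U
¬(R ∧ (R → R)) = ¬U = U
¬(R ∧ (R → R)) ∧ Q = U ∧ 0 = U
(¬(R ∧ (R → R)) ∧ Q) ↔ Q = U ↔ 0 = U
They differ because Strong Kleene logic and K3ʷ treat U differently under the binary connectives.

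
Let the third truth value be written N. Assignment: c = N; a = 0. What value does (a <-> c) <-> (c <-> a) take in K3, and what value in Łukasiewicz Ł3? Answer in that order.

N; 1

In K3: a <-> c = 0 <-> N = N
c <-> a = N <-> 0 = N
(a <-> c) <-> (c <-> a) = N <-> N = N
In Łukasiewicz Ł3: a <-> c = 0 <-> N = N  [1 − |0−½|]
c <-> a = N <-> 0 = N
(a <-> c) <-> (c <-> a) = N <-> N = 1
They differ because K3 and Łukasiewicz Ł3 treat N differently under implication.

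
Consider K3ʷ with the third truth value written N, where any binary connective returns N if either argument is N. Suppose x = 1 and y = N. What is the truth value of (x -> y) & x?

x -> y = 1 -> N = N
(x -> y) & x = N & 1 = N

N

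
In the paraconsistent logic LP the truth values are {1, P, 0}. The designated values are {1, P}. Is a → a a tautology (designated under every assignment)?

Every assignment of a over {1, P, 0} gives a value in {1, P}.
In particular, with a=P: a → a = P.

Yes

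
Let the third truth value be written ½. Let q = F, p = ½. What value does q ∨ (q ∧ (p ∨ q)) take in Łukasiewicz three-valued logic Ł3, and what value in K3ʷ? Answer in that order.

F; ½

In Łukasiewicz three-valued logic Ł3: p ∨ q = ½ ∨ F = ½
q ∧ (p ∨ q) = F ∧ ½ = F
q ∨ (q ∧ (p ∨ q)) = F ∨ F = F
In K3ʷ: p ∨ q = ½ ∨ F = ½
q ∧ (p ∨ q) = F ∧ ½ = ½
q ∨ (q ∧ (p ∨ q)) = F ∨ ½ = ½
They differ because Łukasiewicz three-valued logic Ł3 and K3ʷ treat ½ differently under the binary connectives.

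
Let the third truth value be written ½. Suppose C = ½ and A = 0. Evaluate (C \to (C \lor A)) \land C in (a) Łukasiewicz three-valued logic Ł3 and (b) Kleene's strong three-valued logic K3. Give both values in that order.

½; ½

In Łukasiewicz three-valued logic Ł3: C \lor A = ½ \lor 0 = ½
C \to (C \lor A) = ½ \to ½ = 1
(C \to (C \lor A)) \land C = 1 \land ½ = ½
In Kleene's strong three-valued logic K3: C \lor A = ½ \lor 0 = ½
C \to (C \lor A) = ½ \to ½ = ½  [\lnot ½ \lor ½]
(C \to (C \lor A)) \land C = ½ \land ½ = ½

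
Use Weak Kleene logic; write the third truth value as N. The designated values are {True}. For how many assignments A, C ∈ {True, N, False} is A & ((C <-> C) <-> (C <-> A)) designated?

Designated under: (A=True, C=True).

1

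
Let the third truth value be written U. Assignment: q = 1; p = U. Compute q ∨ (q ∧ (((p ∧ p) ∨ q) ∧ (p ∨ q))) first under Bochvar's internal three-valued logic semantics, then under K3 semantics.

In Bochvar's internal three-valued logic: p ∧ p = U ∧ U = U
(p ∧ p) ∨ q = U ∨ 1 = U
p ∨ q = U ∨ 1 = U
((p ∧ p) ∨ q) ∧ (p ∨ q) = U ∧ U = U
q ∧ (((p ∧ p) ∨ q) ∧ (p ∨ q)) = 1 ∧ U = U
q ∨ (q ∧ (((p ∧ p) ∨ q) ∧ (p ∨ q))) = 1 ∨ U = U
In K3: p ∧ p = U ∧ U = U
(p ∧ p) ∨ q = U ∨ 1 = 1
p ∨ q = U ∨ 1 = 1
((p ∧ p) ∨ q) ∧ (p ∨ q) = 1 ∧ 1 = 1
q ∧ (((p ∧ p) ∨ q) ∧ (p ∨ q)) = 1 ∧ 1 = 1
q ∨ (q ∧ (((p ∧ p) ∨ q) ∧ (p ∨ q))) = 1 ∨ 1 = 1
They differ because Bochvar's internal three-valued logic and K3 treat U differently under the binary connectives.

U; 1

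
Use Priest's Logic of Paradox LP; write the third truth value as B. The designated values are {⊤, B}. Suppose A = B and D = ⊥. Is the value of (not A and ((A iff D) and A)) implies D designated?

not A = not B = B
A iff D = B iff ⊥ = B
(A iff D) and A = B and B = B
not A and ((A iff D) and A) = B and B = B
(not A and ((A iff D) and A)) implies D = B implies ⊥ = B  [not B or ⊥]
B ∈ {⊤, B}.

Yes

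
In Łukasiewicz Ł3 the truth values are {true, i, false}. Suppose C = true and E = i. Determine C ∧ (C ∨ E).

true

C ∨ E = true ∨ i = true
C ∧ (C ∨ E) = true ∧ true = true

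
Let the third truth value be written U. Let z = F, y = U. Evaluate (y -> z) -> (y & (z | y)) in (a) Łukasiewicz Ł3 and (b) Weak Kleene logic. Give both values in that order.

In Łukasiewicz Ł3: y -> z = U -> F = U  [min(1, 1−½+0)]
z | y = F | U = U
y & (z | y) = U & U = U
(y -> z) -> (y & (z | y)) = U -> U = T
In Weak Kleene logic: y -> z = U -> F = U  [any arg is the third value ⇒ result is the third value]
z | y = F | U = U
y & (z | y) = U & U = U
(y -> z) -> (y & (z | y)) = U -> U = U
They differ because Łukasiewicz Ł3 and Weak Kleene logic treat U differently under the binary connectives.

T; U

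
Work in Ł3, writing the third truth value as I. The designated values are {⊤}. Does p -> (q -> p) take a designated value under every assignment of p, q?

Every assignment of p, q over {⊤, I, ⊥} gives a value in {⊤}.
In particular, with p=I, q=I: p -> (q -> p) = ⊤.

Yes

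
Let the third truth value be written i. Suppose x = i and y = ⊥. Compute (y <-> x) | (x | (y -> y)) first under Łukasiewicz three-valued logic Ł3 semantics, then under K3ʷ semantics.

In Łukasiewicz three-valued logic Ł3: y <-> x = ⊥ <-> i = i  [1 − |0−½|]
y -> y = ⊥ -> ⊥ = ⊤
x | (y -> y) = i | ⊤ = ⊤
(y <-> x) | (x | (y -> y)) = i | ⊤ = ⊤
In K3ʷ: y <-> x = ⊥ <-> i = i
y -> y = ⊥ -> ⊥ = ⊤
x | (y -> y) = i | ⊤ = i
(y <-> x) | (x | (y -> y)) = i | i = i
They differ because Łukasiewicz three-valued logic Ł3 and K3ʷ treat i differently under the binary connectives.

⊤; i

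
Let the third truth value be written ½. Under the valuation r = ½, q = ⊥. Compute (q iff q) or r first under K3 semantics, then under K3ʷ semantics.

⊤; ½

In K3: q iff q = ⊥ iff ⊥ = ⊤
(q iff q) or r = ⊤ or ½ = ⊤
In K3ʷ: q iff q = ⊥ iff ⊥ = ⊤
(q iff q) or r = ⊤ or ½ = ½
They differ because K3 and K3ʷ treat ½ differently under the binary connectives.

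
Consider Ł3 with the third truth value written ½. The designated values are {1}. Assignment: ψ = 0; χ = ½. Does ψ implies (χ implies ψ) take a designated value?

Yes

χ implies ψ = ½ implies 0 = ½  [min(1, 1−½+0)]
ψ implies (χ implies ψ) = 0 implies ½ = 1
1 ∈ {1}.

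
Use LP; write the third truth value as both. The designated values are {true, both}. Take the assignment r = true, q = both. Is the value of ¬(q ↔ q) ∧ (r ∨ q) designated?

q ↔ q = both ↔ both = both
¬(q ↔ q) = ¬both = both
r ∨ q = true ∨ both = true
¬(q ↔ q) ∧ (r ∨ q) = both ∧ true = both
both ∈ {true, both}.

Yes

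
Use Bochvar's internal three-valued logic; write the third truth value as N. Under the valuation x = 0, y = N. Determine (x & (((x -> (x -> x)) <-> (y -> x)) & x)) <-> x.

x -> x = 0 -> 0 = 1
x -> (x -> x) = 0 -> 1 = 1
y -> x = N -> 0 = N  [any arg is the third value ⇒ result is the third value]
(x -> (x -> x)) <-> (y -> x) = 1 <-> N = N
((x -> (x -> x)) <-> (y -> x)) & x = N & 0 = N
x & (((x -> (x -> x)) <-> (y -> x)) & x) = 0 & N = N
(x & (((x -> (x -> x)) <-> (y -> x)) & x)) <-> x = N <-> 0 = N

N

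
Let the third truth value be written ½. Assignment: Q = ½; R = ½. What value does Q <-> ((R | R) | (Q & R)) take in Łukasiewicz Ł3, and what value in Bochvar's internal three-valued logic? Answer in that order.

In Łukasiewicz Ł3: R | R = ½ | ½ = ½
Q & R = ½ & ½ = ½
(R | R) | (Q & R) = ½ | ½ = ½
Q <-> ((R | R) | (Q & R)) = ½ <-> ½ = T
In Bochvar's internal three-valued logic: R | R = ½ | ½ = ½
Q & R = ½ & ½ = ½
(R | R) | (Q & R) = ½ | ½ = ½
Q <-> ((R | R) | (Q & R)) = ½ <-> ½ = ½
They differ because Łukasiewicz Ł3 and Bochvar's internal three-valued logic treat ½ differently under the binary connectives.

T; ½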